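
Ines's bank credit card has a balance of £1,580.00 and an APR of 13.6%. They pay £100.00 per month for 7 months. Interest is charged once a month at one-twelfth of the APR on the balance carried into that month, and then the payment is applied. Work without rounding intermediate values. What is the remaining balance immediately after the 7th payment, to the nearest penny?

£985.44

Monthly rate r = 13.6%/12 = 1.13333% = 0.0113333.
Each month: B ← B·(1+r) − £100.00.
Month 1: interest £17.91; balance after payment £1,497.91.
Month 2: interest £16.98; balance after payment £1,414.88.
Month 3: interest £16.04; balance after payment £1,330.92.
Month 4: interest £15.08; balance after payment £1,246.00.
Month 5: interest £14.12; balance after payment £1,160.12.
Month 6: interest £13.15; balance after payment £1,073.27.
Month 7: interest £12.16; balance after payment £985.44.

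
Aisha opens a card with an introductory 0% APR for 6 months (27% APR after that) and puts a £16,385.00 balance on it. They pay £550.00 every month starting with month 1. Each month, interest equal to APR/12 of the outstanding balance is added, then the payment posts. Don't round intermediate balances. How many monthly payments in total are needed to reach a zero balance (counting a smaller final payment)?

Promo months 1–6 at r₀ = 0%/12 = 0; months 7+ at r₁ = 27%/12 = 0.0225.
After month 6 (no interest yet): B = £16,385.00 − 6·£550.00 = £13,085.00.
Then at r₁ with £550.00/mo: n₂ = −ln(1 − r₁·B/P)/ln(1+r₁) ≈ 34.44 → 35 more payments.

41 months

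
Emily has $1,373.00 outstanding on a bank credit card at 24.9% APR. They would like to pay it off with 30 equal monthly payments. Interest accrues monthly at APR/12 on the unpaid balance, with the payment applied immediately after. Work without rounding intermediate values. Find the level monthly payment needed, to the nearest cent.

Monthly rate r = 24.9%/12 = 2.075% = 0.02075.
Level-payment amortization: P = B₀·r / (1 − (1+r)^(−n)) = 1373.00·0.02075 / (1 − 1.02075^(−30)).
Denominator 1 − (1+r)^(−30) = 0.459969434.
P = 28.4897 / 0.459969434 ≈ 61.94.

$61.94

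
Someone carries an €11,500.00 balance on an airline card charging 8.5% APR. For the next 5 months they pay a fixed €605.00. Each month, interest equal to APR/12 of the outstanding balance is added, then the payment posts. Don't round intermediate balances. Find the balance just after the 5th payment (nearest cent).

Monthly rate r = 8.5%/12 = 0.708333% = 0.00708333.
Each month: B ← B·(1+r) − €605.00.
Month 1: interest €81.46; balance after payment €10,976.46.
Month 2: interest €77.75; balance after payment €10,449.21.
Month 3: interest €74.02; balance after payment €9,918.22.
Month 4: interest €70.25; balance after payment €9,383.48.
Month 5: interest €66.47; balance after payment €8,844.94.

€8,844.94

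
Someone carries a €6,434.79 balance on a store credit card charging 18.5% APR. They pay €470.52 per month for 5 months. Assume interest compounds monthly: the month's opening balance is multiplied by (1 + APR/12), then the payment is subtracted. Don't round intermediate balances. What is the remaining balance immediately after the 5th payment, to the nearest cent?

€4,520.07

Monthly rate r = 18.5%/12 = 1.54167% = 0.0154167.
Each month: B ← B·(1+r) − €470.52.
Month 1: interest €99.20; balance after payment €6,063.47.
Month 2: interest €93.48; balance after payment €5,686.43.
Month 3: interest €87.67; balance after payment €5,303.58.
Month 4: interest €81.76; balance after payment €4,914.82.
Month 5: interest €75.77; balance after payment €4,520.07.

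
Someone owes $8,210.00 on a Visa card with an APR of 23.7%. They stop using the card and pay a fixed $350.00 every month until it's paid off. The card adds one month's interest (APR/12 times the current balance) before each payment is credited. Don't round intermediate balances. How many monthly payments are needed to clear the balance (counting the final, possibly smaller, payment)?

32 payments

Monthly rate r = 23.7%/12 = 1.975% = 0.01975.
Recurrence: B ← B·(1+r) − $350.00.
Month 1: interest $162.15; balance after payment $8,022.15.
Month 2: interest $158.44; balance after payment $7,830.58.
Closed form: n = −ln(1 − rB₀/P)/ln(1+r) = −ln(0.53672)/ln(1.01975) ≈ 31.818, so the balance reaches zero during payment 32.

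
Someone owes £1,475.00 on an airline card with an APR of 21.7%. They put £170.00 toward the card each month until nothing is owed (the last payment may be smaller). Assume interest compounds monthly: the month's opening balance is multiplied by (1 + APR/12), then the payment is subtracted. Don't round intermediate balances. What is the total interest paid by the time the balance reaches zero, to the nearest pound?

£144

Monthly rate r = 21.7%/12 = 1.80833% = 0.0180833.
Payoff takes n = ⌈−ln(1 − rB₀/P)/ln(1+r)⌉ = ⌈9.523⌉ = 10 payments; the last is £89.29.
Total paid = 9·£170.00 + £89.29 = £1,619.29.
Total interest = total paid − principal = £1,619.29 − £1,475.00 = £144.29.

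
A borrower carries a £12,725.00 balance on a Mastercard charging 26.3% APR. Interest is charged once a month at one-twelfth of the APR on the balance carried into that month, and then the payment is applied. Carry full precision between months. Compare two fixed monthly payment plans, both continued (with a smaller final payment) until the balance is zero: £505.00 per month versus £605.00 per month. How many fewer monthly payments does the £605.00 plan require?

Monthly rate r = 26.3%/12 = 2.19167% = 0.0219167.
At £505.00/mo: n = ⌈−ln(1 − rB₀/P)/ln(1+r)⌉ = 38 payments (last £32.40); total interest = total paid − £12,725.00 = £5,992.40.
At £605.00/mo: 29 payments (last £307.32); total interest £4,522.32.
Payments saved = 38 − 29 = 9.

9 fewer payments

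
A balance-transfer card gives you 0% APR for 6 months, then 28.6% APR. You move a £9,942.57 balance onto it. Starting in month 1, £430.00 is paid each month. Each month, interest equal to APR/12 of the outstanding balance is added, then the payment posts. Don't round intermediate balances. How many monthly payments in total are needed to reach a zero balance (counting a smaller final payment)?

Promo months 1–6 at r₀ = 0%/12 = 0; months 7+ at r₁ = 28.6%/12 = 0.0238333.
After month 6 (no interest yet): B = £9,942.57 − 6·£430.00 = £7,362.57.
Then at r₁ with £430.00/mo: n₂ = −ln(1 − r₁·B/P)/ln(1+r₁) ≈ 22.26 → 23 more payments.

29 months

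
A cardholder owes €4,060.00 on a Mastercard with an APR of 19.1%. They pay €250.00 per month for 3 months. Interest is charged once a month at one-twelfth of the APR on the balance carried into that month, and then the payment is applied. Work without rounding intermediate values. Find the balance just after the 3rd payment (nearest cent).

Monthly rate r = 19.1%/12 = 1.59167% = 0.0159167.
Each month: B ← B·(1+r) − €250.00.
Month 1: interest €64.62; balance after payment €3,874.62.
Month 2: interest €61.67; balance after payment €3,686.29.
Month 3: interest €58.67; balance after payment €3,494.97.

€3,494.97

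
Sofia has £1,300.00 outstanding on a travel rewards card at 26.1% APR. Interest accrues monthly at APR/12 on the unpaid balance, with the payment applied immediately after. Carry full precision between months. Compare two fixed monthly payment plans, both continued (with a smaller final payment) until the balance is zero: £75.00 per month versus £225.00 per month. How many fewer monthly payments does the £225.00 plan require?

Monthly rate r = 26.1%/12 = 2.175% = 0.02175.
At £75.00/mo: n = ⌈−ln(1 − rB₀/P)/ln(1+r)⌉ = 22 payments (last £74.44); total interest = total paid − £1,300.00 = £349.44.
At £225.00/mo: 7 payments (last £54.74); total interest £104.74.
Payments saved = 22 − 7 = 15.

15 fewer payments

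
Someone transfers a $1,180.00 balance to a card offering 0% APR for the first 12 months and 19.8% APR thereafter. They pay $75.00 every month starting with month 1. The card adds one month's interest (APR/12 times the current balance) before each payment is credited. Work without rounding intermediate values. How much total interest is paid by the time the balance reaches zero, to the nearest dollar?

Promo months 1–12 at r₀ = 0%/12 = 0; months 13+ at r₁ = 19.8%/12 = 0.0165.
After month 12 (no interest yet): B = $1,180.00 − 12·$75.00 = $280.00.
Then at r₁ with $75.00/mo: n₂ = −ln(1 − r₁·B/P)/ln(1+r₁) ≈ 3.88 → 4 more payments.
Total paid = 15·$75.00 + $66.44 = $1,191.44; interest = $1,191.44 − $1,180.00 = $11.44.

$11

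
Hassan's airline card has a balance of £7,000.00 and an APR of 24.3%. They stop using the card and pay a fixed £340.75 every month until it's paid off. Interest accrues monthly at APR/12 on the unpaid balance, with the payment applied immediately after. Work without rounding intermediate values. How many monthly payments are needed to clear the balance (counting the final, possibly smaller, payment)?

27 payments

Monthly rate r = 24.3%/12 = 2.025% = 0.02025.
Recurrence: B ← B·(1+r) − £340.75.
Month 1: interest £141.75; balance after payment £6,801.00.
Month 2: interest £137.72; balance after payment £6,597.97.
Closed form: n = −ln(1 − rB₀/P)/ln(1+r) = −ln(0.58401)/ln(1.02025) ≈ 26.828, so the balance reaches zero during payment 27.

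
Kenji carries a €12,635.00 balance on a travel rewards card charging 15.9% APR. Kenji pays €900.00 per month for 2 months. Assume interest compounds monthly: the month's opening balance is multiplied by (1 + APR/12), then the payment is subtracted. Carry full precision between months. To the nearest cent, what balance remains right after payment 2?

€11,160.12

Monthly rate r = 15.9%/12 = 1.325% = 0.01325.
Each month: B ← B·(1+r) − €900.00.
Month 1: interest €167.41; balance after payment €11,902.41.
Month 2: interest €157.71; balance after payment €11,160.12.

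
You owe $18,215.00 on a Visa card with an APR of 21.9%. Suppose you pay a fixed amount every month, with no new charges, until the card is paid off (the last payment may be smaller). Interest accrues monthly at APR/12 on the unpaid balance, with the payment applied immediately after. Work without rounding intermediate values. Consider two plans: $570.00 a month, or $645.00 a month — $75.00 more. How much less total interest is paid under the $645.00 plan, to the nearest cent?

Monthly rate r = 21.9%/12 = 1.825% = 0.01825.
At $570.00/mo: n = ⌈−ln(1 − rB₀/P)/ln(1+r)⌉ = 49 payments (last $223.27); total interest = total paid − $18,215.00 = $9,368.27.
At $645.00/mo: 41 payments (last $35.36); total interest $7,620.36.
Interest saved = $9,368.27 − $7,620.36 = $1,747.91.

$1,747.91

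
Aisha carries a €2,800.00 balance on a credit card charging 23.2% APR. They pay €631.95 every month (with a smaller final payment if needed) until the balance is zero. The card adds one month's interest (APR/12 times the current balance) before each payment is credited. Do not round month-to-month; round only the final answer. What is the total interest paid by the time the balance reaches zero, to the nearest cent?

€156.77

Monthly rate r = 23.2%/12 = 1.93333% = 0.0193333.
Payoff takes n = ⌈−ln(1 − rB₀/P)/ln(1+r)⌉ = ⌈4.677⌉ = 5 payments; the last is €428.97.
Total paid = 4·€631.95 + €428.97 = €2,956.77.
Total interest = total paid − principal = €2,956.77 − €2,800.00 = €156.77.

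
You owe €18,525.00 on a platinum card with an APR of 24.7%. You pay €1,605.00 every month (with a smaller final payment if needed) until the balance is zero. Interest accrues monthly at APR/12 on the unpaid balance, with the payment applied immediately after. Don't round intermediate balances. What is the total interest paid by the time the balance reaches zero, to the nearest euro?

€2,846

Monthly rate r = 24.7%/12 = 2.05833% = 0.0205833.
Payoff takes n = ⌈−ln(1 − rB₀/P)/ln(1+r)⌉ = ⌈13.313⌉ = 14 payments; the last is €506.36.
Total paid = 13·€1,605.00 + €506.36 = €21,371.36.
Total interest = total paid − principal = €21,371.36 − €18,525.00 = €2,846.36.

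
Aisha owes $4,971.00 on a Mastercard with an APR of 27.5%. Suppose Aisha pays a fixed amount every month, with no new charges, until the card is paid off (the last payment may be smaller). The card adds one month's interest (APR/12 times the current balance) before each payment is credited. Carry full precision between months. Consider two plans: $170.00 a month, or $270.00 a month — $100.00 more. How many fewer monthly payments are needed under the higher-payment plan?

Monthly rate r = 27.5%/12 = 2.29167% = 0.0229167.
At $170.00/mo: n = ⌈−ln(1 − rB₀/P)/ln(1+r)⌉ = 49 payments (last $160.75); total interest = total paid − $4,971.00 = $3,349.75.
At $270.00/mo: 25 payments (last $51.14); total interest $1,560.14.
Payments saved = 49 − 25 = 24.

24 fewer payments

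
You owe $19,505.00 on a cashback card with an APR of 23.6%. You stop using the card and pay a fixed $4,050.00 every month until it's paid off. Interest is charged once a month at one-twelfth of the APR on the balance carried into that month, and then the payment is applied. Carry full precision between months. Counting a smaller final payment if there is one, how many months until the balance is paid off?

Monthly rate r = 23.6%/12 = 1.96667% = 0.0196667.
Recurrence: B ← B·(1+r) − $4,050.00.
Month 1: interest $383.60; balance after payment $15,838.60.
Month 2: interest $311.49; balance after payment $12,100.09.
Month 3: interest $237.97; balance after payment $8,288.06.
Month 4: interest $163.00; balance after payment $4,401.06.
Month 5: interest $86.55; balance after payment $437.61.
Month 6: interest $8.61; balance after payment $0.00.

6 payments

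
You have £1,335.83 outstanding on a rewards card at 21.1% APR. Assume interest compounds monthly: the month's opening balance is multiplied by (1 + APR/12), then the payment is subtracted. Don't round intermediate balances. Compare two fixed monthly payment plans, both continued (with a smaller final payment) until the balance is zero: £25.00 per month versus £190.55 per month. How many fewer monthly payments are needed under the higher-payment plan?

Monthly rate r = 21.1%/12 = 1.75833% = 0.0175833.
At £25.00/mo: n = ⌈−ln(1 − rB₀/P)/ln(1+r)⌉ = 161 payments (last £24.08); total interest = total paid − £1,335.83 = £2,688.25.
At £190.55/mo: 8 payments (last £104.68); total interest £102.70.
Payments saved = 161 − 8 = 153.

153 fewer payments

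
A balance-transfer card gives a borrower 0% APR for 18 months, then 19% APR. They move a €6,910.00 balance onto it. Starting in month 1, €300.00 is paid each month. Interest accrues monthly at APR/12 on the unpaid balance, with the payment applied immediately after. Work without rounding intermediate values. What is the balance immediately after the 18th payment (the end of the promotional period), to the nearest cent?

€1,510.00

Promo months 1–18 at r₀ = 0%/12 = 0; months 19+ at r₁ = 19%/12 = 0.0158333.
After month 18 (no interest yet): B = €6,910.00 − 18·€300.00 = €1,510.00.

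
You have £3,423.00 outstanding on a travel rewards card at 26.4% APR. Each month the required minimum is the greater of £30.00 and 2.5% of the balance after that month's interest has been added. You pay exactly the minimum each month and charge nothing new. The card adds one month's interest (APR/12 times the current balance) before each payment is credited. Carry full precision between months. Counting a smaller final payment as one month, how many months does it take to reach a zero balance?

Monthly rate r = 26.4%/12 = 2.2% = 0.022.
While 2.5% of the post-interest balance exceeds £30.00, each month B ← (B·(1+r))·(1 − 0.025), i.e. B shrinks by the factor (1+r)·0.975 = 0.99645.
This holds for months 1–301. Entering month 302 the balance is £1,173.59; 2.5% of the post-interest balance is now below £30.00, so the flat £30.00 minimum applies from here.
From month 302 a fixed £30.00 at rate r clears £1,173.59 in 91 more payments. Total: 301 + 91 = 392 months.

392 months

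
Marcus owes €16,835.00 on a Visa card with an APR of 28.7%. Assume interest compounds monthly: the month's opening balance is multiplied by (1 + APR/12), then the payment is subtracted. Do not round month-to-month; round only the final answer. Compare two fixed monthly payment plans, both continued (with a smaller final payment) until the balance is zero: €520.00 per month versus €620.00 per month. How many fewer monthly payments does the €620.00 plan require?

18 fewer payments

Monthly rate r = 28.7%/12 = 2.39167% = 0.0239167.
At €520.00/mo: n = ⌈−ln(1 − rB₀/P)/ln(1+r)⌉ = 63 payments (last €510.08); total interest = total paid − €16,835.00 = €15,915.08.
At €620.00/mo: 45 payments (last €216.89); total interest €10,661.89.
Payments saved = 63 − 45 = 18.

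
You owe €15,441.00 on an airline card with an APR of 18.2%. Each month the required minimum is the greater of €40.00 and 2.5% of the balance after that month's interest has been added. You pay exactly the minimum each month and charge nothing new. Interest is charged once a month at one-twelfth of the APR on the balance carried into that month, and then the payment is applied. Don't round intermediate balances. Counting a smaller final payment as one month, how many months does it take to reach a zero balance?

283 months

Monthly rate r = 18.2%/12 = 1.51667% = 0.0151667.
While 2.5% of the post-interest balance exceeds €40.00, each month B ← (B·(1+r))·(1 − 0.025), i.e. B shrinks by the factor (1+r)·0.975 = 0.98979.
This holds for months 1–223. Entering month 224 the balance is €1,565.07; 2.5% of the post-interest balance is now below €40.00, so the flat €40.00 minimum applies from here.
From month 224 a fixed €40.00 at rate r clears €1,565.07 in 60 more payments. Total: 223 + 60 = 283 months.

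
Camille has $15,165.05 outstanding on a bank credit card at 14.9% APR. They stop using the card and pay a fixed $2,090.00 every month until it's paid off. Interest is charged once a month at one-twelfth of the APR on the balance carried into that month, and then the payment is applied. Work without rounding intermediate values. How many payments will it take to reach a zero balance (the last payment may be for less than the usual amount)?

Monthly rate r = 14.9%/12 = 1.24167% = 0.0124167.
Recurrence: B ← B·(1+r) − $2,090.00.
Month 1: interest $188.30; balance after payment $13,263.35.
Month 2: interest $164.69; balance after payment $11,338.04.
Closed form: n = −ln(1 − rB₀/P)/ln(1+r) = −ln(0.9099)/ln(1.01242) ≈ 7.651, so the balance reaches zero during payment 8.

8 payments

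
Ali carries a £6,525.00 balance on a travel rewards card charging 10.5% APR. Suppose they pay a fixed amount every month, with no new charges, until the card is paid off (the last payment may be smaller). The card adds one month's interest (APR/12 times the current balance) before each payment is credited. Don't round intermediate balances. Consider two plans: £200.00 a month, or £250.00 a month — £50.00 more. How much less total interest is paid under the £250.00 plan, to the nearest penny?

Monthly rate r = 10.5%/12 = 0.875% = 0.00875.
At £200.00/mo: n = ⌈−ln(1 − rB₀/P)/ln(1+r)⌉ = 39 payments (last £116.71); total interest = total paid − £6,525.00 = £1,191.71.
At £250.00/mo: 30 payments (last £189.89); total interest £914.89.
Interest saved = £1,191.71 − £914.89 = £276.82.

£276.82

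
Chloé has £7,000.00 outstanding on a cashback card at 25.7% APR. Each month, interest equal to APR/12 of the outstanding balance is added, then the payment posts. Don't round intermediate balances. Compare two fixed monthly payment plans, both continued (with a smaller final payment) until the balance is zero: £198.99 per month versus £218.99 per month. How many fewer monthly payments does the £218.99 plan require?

12 fewer payments

Monthly rate r = 25.7%/12 = 2.14167% = 0.0214167.
At £198.99/mo: n = ⌈−ln(1 − rB₀/P)/ln(1+r)⌉ = 67 payments (last £12.92); total interest = total paid − £7,000.00 = £6,146.26.
At £218.99/mo: 55 payments (last £99.45); total interest £4,924.91.
Payments saved = 67 − 55 = 12.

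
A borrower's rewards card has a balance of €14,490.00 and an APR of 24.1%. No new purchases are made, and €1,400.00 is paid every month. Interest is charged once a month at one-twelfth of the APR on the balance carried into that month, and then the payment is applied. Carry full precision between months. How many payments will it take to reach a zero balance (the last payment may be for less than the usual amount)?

Monthly rate r = 24.1%/12 = 2.00833% = 0.0200833.
Recurrence: B ← B·(1+r) − €1,400.00.
Month 1: interest €291.01; balance after payment €13,381.01.
Month 2: interest €268.74; balance after payment €12,249.74.
Closed form: n = −ln(1 − rB₀/P)/ln(1+r) = −ln(0.79214)/ln(1.02008) ≈ 11.719, so the balance reaches zero during payment 12.

12 months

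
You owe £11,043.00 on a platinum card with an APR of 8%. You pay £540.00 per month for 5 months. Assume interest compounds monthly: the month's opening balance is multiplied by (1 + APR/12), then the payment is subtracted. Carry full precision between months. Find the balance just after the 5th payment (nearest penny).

Monthly rate r = 8%/12 = 0.666667% = 0.00666667.
Each month: B ← B·(1+r) − £540.00.
Month 1: interest £73.62; balance after payment £10,576.62.
Month 2: interest £70.51; balance after payment £10,107.13.
Month 3: interest £67.38; balance after payment £9,634.51.
Month 4: interest £64.23; balance after payment £9,158.74.
Month 5: interest £61.06; balance after payment £8,679.80.

£8,679.80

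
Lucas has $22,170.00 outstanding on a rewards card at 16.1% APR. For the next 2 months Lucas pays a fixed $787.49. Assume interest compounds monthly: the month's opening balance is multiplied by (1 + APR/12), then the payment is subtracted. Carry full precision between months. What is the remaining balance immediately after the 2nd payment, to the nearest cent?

$21,183.34

Monthly rate r = 16.1%/12 = 1.34167% = 0.0134167.
Each month: B ← B·(1+r) − $787.49.
Month 1: interest $297.45; balance after payment $21,679.96.
Month 2: interest $290.87; balance after payment $21,183.34.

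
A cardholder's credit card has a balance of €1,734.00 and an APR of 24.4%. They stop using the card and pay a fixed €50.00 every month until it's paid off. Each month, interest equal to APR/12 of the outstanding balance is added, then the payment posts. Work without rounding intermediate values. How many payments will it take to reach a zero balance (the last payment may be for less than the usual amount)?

61 months

Monthly rate r = 24.4%/12 = 2.03333% = 0.0203333.
Recurrence: B ← B·(1+r) − €50.00.
Month 1: interest €35.26; balance after payment €1,719.26.
Month 2: interest €34.96; balance after payment €1,704.22.
Closed form: n = −ln(1 − rB₀/P)/ln(1+r) = −ln(0.29484)/ln(1.02033) ≈ 60.674, so the balance reaches zero during payment 61.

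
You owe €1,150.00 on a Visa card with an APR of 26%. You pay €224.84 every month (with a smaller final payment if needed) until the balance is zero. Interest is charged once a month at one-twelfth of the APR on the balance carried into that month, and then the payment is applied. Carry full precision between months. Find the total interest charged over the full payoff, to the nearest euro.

€83

Monthly rate r = 26%/12 = 2.16667% = 0.0216667.
Payoff takes n = ⌈−ln(1 − rB₀/P)/ln(1+r)⌉ = ⌈5.480⌉ = 6 payments; the last is €108.42.
Total paid = 5·€224.84 + €108.42 = €1,232.62.
Total interest = total paid − principal = €1,232.62 − €1,150.00 = €82.62.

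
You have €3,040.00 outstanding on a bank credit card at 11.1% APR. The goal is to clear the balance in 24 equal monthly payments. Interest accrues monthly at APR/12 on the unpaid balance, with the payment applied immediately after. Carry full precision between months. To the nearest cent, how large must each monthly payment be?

Monthly rate r = 11.1%/12 = 0.925% = 0.00925.
Level-payment amortization: P = B₀·r / (1 − (1+r)^(−n)) = 3040.00·0.00925 / (1 − 1.00925^(−24)).
Denominator 1 − (1+r)^(−24) = 0.198266915.
P = 28.12 / 0.198266915 ≈ 141.83.

€141.83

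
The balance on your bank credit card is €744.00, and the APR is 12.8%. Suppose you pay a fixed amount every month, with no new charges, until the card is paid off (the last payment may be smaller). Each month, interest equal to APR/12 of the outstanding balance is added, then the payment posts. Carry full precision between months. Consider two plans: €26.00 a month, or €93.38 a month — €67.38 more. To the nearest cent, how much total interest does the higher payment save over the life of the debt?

€110.65

Monthly rate r = 12.8%/12 = 1.06667% = 0.0106667.
At €26.00/mo: n = ⌈−ln(1 − rB₀/P)/ln(1+r)⌉ = 35 payments (last €8.43); total interest = total paid − €744.00 = €148.43.
At €93.38/mo: 9 payments (last €34.74); total interest €37.78.
Interest saved = €148.43 − €37.78 = €110.65.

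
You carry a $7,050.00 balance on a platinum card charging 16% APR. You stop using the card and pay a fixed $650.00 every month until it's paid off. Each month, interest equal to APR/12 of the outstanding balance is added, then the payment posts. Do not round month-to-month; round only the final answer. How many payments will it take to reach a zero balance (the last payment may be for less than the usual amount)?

Monthly rate r = 16%/12 = 1.33333% = 0.0133333.
Recurrence: B ← B·(1+r) − $650.00.
Month 1: interest $94.00; balance after payment $6,494.00.
Month 2: interest $86.59; balance after payment $5,930.59.
Closed form: n = −ln(1 − rB₀/P)/ln(1+r) = −ln(0.85538)/ln(1.01333) ≈ 11.793, so the balance reaches zero during payment 12.

12 months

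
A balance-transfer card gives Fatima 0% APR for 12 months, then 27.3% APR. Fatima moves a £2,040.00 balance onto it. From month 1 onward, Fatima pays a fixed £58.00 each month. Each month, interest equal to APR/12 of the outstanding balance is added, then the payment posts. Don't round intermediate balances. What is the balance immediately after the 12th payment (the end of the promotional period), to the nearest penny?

Promo months 1–12 at r₀ = 0%/12 = 0; months 13+ at r₁ = 27.3%/12 = 0.02275.
After month 12 (no interest yet): B = £2,040.00 − 12·£58.00 = £1,344.00.

£1,344.00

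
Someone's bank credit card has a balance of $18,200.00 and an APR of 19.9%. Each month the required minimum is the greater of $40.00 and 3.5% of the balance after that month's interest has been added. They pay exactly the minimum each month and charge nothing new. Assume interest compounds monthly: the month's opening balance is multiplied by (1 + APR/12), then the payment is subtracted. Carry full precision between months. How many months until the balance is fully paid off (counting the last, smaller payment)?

184 months

Monthly rate r = 19.9%/12 = 1.65833% = 0.0165833.
While 3.5% of the post-interest balance exceeds $40.00, each month B ← (B·(1+r))·(1 − 0.035), i.e. B shrinks by the factor (1+r)·0.965 = 0.981.
This holds for months 1–146. Entering month 147 the balance is $1,106.46; 3.5% of the post-interest balance is now below $40.00, so the flat $40.00 minimum applies from here.
From month 147 a fixed $40.00 at rate r clears $1,106.46 in 38 more payments. Total: 146 + 38 = 184 months.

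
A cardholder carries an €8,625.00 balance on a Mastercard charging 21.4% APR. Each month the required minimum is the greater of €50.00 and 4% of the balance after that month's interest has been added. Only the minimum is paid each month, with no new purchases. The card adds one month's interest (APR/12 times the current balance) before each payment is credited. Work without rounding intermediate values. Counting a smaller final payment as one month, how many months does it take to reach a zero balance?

117 months

Monthly rate r = 21.4%/12 = 1.78333% = 0.0178333.
While 4% of the post-interest balance exceeds €50.00, each month B ← (B·(1+r))·(1 − 0.04), i.e. B shrinks by the factor (1+r)·0.96 = 0.97712.
This holds for months 1–85. Entering month 86 the balance is €1,205.95; 4% of the post-interest balance is now below €50.00, so the flat €50.00 minimum applies from here.
From month 86 a fixed €50.00 at rate r clears €1,205.95 in 32 more payments. Total: 85 + 32 = 117 months.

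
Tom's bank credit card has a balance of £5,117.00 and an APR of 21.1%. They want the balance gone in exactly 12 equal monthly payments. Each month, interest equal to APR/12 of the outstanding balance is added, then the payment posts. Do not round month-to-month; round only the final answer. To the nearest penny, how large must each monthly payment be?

£476.71

Monthly rate r = 21.1%/12 = 1.75833% = 0.0175833.
Level-payment amortization: P = B₀·r / (1 − (1+r)^(−n)) = 5117.00·0.0175833 / (1 − 1.01758^(−12)).
Denominator 1 − (1+r)^(−12) = 0.188739786.
P = 89.9739 / 0.188739786 ≈ 476.71.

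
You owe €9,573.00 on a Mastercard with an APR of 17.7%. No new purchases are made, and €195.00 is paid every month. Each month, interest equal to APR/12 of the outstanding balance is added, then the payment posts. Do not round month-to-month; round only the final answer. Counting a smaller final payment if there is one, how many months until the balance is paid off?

Monthly rate r = 17.7%/12 = 1.475% = 0.01475.
Recurrence: B ← B·(1+r) − €195.00.
Month 1: interest €141.20; balance after payment €9,519.20.
Month 2: interest €140.41; balance after payment €9,464.61.
Closed form: n = −ln(1 − rB₀/P)/ln(1+r) = −ln(0.27589)/ln(1.01475) ≈ 87.948, so the balance reaches zero during payment 88.

88 payments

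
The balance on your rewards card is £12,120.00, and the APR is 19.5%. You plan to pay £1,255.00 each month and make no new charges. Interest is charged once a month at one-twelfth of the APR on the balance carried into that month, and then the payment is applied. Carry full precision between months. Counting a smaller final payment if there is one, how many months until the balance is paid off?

11 months

Monthly rate r = 19.5%/12 = 1.625% = 0.01625.
Recurrence: B ← B·(1+r) − £1,255.00.
Month 1: interest £196.95; balance after payment £11,061.95.
Month 2: interest £179.76; balance after payment £9,986.71.
Closed form: n = −ln(1 − rB₀/P)/ln(1+r) = −ln(0.84307)/ln(1.01625) ≈ 10.590, so the balance reaches zero during payment 11.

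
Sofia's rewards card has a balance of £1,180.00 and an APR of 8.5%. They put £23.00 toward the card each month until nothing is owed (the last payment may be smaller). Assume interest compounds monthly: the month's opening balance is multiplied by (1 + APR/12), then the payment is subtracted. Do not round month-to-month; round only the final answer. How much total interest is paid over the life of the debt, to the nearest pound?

£292

Monthly rate r = 8.5%/12 = 0.708333% = 0.00708333.
Payoff takes n = ⌈−ln(1 − rB₀/P)/ln(1+r)⌉ = ⌈63.984⌉ = 64 payments; the last is £22.63.
Total paid = 63·£23.00 + £22.63 = £1,471.63.
Total interest = total paid − principal = £1,471.63 − £1,180.00 = £291.63.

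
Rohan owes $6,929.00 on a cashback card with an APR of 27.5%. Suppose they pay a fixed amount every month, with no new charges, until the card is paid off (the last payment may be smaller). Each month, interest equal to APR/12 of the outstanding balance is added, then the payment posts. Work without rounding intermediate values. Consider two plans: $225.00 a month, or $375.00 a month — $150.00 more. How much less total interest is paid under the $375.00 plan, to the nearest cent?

$3,032.55

Monthly rate r = 27.5%/12 = 2.29167% = 0.0229167.
At $225.00/mo: n = ⌈−ln(1 − rB₀/P)/ln(1+r)⌉ = 54 payments (last $222.34); total interest = total paid − $6,929.00 = $5,218.34.
At $375.00/mo: 25 payments (last $114.79); total interest $2,185.79.
Interest saved = $5,218.34 − $2,185.79 = $3,032.55.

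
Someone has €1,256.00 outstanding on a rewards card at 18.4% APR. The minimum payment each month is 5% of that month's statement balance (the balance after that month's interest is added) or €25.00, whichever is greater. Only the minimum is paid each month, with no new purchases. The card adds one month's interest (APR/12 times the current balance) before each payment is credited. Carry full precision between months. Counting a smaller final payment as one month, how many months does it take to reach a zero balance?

50 months

Monthly rate r = 18.4%/12 = 1.53333% = 0.0153333.
While 5% of the post-interest balance exceeds €25.00, each month B ← (B·(1+r))·(1 − 0.05), i.e. B shrinks by the factor (1+r)·0.95 = 0.96457.
This holds for months 1–26. Entering month 27 the balance is €491.62; 5% of the post-interest balance is now below €25.00, so the flat €25.00 minimum applies from here.
From month 27 a fixed €25.00 at rate r clears €491.62 in 24 more payments. Total: 26 + 24 = 50 months.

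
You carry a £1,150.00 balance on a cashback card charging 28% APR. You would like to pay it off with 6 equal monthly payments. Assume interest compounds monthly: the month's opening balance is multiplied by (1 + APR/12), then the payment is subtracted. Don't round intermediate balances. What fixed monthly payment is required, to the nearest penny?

£207.62

Monthly rate r = 28%/12 = 2.33333% = 0.0233333.
Level-payment amortization: P = B₀·r / (1 − (1+r)^(−n)) = 1150.00·0.0233333 / (1 − 1.02333^(−6)).
Denominator 1 − (1+r)^(−6) = 0.129242396.
P = 26.8333 / 0.129242396 ≈ 207.62.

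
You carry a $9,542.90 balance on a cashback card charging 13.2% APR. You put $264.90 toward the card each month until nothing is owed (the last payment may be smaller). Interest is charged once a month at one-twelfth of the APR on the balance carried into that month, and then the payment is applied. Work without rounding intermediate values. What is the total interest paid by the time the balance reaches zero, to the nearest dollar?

$2,676

Monthly rate r = 13.2%/12 = 1.1% = 0.011.
Payoff takes n = ⌈−ln(1 − rB₀/P)/ln(1+r)⌉ = ⌈46.127⌉ = 47 payments; the last is $33.84.
Total paid = 46·$264.90 + $33.84 = $12,219.24.
Total interest = total paid − principal = $12,219.24 − $9,542.90 = $2,676.34.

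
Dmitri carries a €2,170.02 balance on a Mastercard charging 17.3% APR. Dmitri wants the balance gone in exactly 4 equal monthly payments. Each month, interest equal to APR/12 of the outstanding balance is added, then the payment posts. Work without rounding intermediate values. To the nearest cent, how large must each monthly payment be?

Monthly rate r = 17.3%/12 = 1.44167% = 0.0144167.
Level-payment amortization: P = B₀·r / (1 − (1+r)^(−n)) = 2170.02·0.0144167 / (1 − 1.01442^(−4)).
Denominator 1 − (1+r)^(−4) = 0.0556467134.
P = 31.2845 / 0.0556467134 ≈ 562.20.

€562.20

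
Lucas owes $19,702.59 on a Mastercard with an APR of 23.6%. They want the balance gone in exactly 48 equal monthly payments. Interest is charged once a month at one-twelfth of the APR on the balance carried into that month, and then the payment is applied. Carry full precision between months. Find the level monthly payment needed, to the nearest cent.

$637.99

Monthly rate r = 23.6%/12 = 1.96667% = 0.0196667.
Level-payment amortization: P = B₀·r / (1 − (1+r)^(−n)) = 19702.59·0.0196667 / (1 − 1.01967^(−48)).
Denominator 1 − (1+r)^(−48) = 0.607350245.
P = 387.484 / 0.607350245 ≈ 637.99.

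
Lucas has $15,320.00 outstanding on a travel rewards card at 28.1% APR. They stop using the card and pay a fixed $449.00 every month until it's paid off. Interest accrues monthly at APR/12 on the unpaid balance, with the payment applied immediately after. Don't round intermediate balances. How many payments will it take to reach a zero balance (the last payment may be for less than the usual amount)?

Monthly rate r = 28.1%/12 = 2.34167% = 0.0234167.
Recurrence: B ← B·(1+r) − $449.00.
Month 1: interest $358.74; balance after payment $15,229.74.
Month 2: interest $356.63; balance after payment $15,137.37.
Closed form: n = −ln(1 − rB₀/P)/ln(1+r) = −ln(0.20102)/ln(1.02342) ≈ 69.313, so the balance reaches zero during payment 70.

70 months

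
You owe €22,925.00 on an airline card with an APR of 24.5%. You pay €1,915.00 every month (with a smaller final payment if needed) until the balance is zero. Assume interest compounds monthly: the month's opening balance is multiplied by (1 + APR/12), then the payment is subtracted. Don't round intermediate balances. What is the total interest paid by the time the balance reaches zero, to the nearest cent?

Monthly rate r = 24.5%/12 = 2.04167% = 0.0204167.
Payoff takes n = ⌈−ln(1 − rB₀/P)/ln(1+r)⌉ = ⌈13.867⌉ = 14 payments; the last is €1,662.03.
Total paid = 13·€1,915.00 + €1,662.03 = €26,557.03.
Total interest = total paid − principal = €26,557.03 − €22,925.00 = €3,632.03.

€3,632.03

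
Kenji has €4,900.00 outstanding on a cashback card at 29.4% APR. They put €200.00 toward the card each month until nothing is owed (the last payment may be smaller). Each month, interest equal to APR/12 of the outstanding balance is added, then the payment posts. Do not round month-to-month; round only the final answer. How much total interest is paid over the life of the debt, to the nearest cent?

€2,676.60

Monthly rate r = 29.4%/12 = 2.45% = 0.0245.
Payoff takes n = ⌈−ln(1 − rB₀/P)/ln(1+r)⌉ = ⌈37.882⌉ = 38 payments; the last is €176.60.
Total paid = 37·€200.00 + €176.60 = €7,576.60.
Total interest = total paid − principal = €7,576.60 − €4,900.00 = €2,676.60.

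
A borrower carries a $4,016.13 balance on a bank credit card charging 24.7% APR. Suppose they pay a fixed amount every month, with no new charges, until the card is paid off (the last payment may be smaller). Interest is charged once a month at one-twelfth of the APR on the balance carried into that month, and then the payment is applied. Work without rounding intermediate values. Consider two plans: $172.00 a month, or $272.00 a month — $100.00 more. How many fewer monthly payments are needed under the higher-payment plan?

15 fewer payments

Monthly rate r = 24.7%/12 = 2.05833% = 0.0205833.
At $172.00/mo: n = ⌈−ln(1 − rB₀/P)/ln(1+r)⌉ = 33 payments (last $26.61); total interest = total paid − $4,016.13 = $1,514.48.
At $272.00/mo: 18 payments (last $213.03); total interest $820.90.
Payments saved = 33 − 18 = 15.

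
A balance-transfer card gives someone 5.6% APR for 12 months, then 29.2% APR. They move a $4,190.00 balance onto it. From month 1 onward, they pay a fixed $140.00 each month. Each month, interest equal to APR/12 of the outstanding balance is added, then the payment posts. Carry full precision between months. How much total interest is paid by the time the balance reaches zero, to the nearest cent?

$1,192.85

Promo months 1–12 at r₀ = 5.6%/12 = 0.00466667; months 13+ at r₁ = 29.2%/12 = 0.0243333.
After month 12: iterate B ← B·(1+r₀) − $140.00 for 12 months → $2,706.96.
Then at r₁ with $140.00/mo: n₂ = −ln(1 − r₁·B/P)/ln(1+r₁) ≈ 26.45 → 27 more payments.
Total paid = 38·$140.00 + $62.85 = $5,382.85; interest = $5,382.85 − $4,190.00 = $1,192.85.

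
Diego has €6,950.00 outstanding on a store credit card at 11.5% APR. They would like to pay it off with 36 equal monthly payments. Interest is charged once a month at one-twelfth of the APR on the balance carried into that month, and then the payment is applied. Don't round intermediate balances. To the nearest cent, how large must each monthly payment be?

€229.18

Monthly rate r = 11.5%/12 = 0.958333% = 0.00958333.
Level-payment amortization: P = B₀·r / (1 − (1+r)^(−n)) = 6950.00·0.00958333 / (1 − 1.00958^(−36)).
Denominator 1 − (1+r)^(−36) = 0.29061534.
P = 66.6042 / 0.29061534 ≈ 229.18.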